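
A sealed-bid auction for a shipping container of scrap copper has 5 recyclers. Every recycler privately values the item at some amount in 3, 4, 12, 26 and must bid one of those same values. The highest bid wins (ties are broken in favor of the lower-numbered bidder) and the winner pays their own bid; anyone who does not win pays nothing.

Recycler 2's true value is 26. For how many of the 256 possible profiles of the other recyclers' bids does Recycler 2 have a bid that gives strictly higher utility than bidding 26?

54

Others bid (3, 3, 3, 3): truth gives 0; bid 4 gives 22 > 0. Violating.
Others bid (3, 3, 3, 4): truth gives 0; bid 4 gives 22 > 0. Violating.
Others bid (3, 3, 3, 12): truth gives 0; bid 12 gives 14 > 0. Violating.
Others bid (3, 3, 4, 3): truth gives 0; bid 4 gives 22 > 0. Violating.
Others bid (3, 3, 3, 26): truth gives 0; no alternative beats it.
Others bid (3, 3, 4, 26): truth gives 0; no alternative beats it.
(Checking all 256 profiles: 54 have a profitable deviation, 202 do not.)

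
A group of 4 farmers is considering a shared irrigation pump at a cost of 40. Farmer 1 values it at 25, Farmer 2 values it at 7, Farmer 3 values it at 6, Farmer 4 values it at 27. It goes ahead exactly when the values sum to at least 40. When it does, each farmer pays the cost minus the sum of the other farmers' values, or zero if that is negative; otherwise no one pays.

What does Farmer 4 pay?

Total value 65 ≥ cost 40, so the project is built.
The other farmers' values sum to 38.
Cost minus that sum is 40 - 38 = 2.

2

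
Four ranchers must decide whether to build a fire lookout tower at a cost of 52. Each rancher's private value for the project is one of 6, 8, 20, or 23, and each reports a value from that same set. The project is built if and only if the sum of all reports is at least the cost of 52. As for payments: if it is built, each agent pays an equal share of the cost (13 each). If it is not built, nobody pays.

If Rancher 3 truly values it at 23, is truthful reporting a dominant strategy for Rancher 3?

Yes

Check each profile of the others' reports and compare truth against every alternative report.
Others report (6, 6, 20): truth gives 10, best alternative gives 10.
Others report (6, 6, 23): truth gives 10, best alternative gives 10.
Others report (6, 8, 20): truth gives 10, best alternative gives 10.
Others report (6, 8, 23): truth gives 10, best alternative gives 10.
Others report (6, 20, 6): truth gives 10, best alternative gives 10.
Others report (6, 20, 8): truth gives 10, best alternative gives 10.
(Remaining 58 profiles checked similarly; truth is weakly best in each.)
In every case the truthful report is at least as good as any alternative, so it is a dominant strategy.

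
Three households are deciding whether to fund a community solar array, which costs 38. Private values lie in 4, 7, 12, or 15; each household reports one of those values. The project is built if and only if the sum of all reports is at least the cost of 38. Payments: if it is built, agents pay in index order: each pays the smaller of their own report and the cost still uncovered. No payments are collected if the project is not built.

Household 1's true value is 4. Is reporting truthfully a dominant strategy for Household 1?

Check each profile of the others' reports and compare truth against every alternative report.
Others report (4, 4): truth gives 0, best alternative gives 0.
Others report (4, 7): truth gives 0, best alternative gives 0.
Others report (4, 12): truth gives 0, best alternative gives 0.
Others report (4, 15): truth gives 0, best alternative gives 0.
Others report (7, 4): truth gives 0, best alternative gives 0.
Others report (7, 7): truth gives 0, best alternative gives 0.
(Remaining 10 profiles checked similarly; truth is weakly best in each.)
In every case the truthful report is at least as good as any alternative, so it is a dominant strategy.

Yes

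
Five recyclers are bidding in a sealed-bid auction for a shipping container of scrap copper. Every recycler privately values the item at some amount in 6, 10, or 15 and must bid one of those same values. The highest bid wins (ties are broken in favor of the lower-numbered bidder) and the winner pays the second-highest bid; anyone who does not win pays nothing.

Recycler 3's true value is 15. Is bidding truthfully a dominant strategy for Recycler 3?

Yes

Check each profile of the others' bids and compare truth against every alternative bid.
Others bid (6, 10, 6, 6): truth gives 5, best alternative gives 0.
Others bid (6, 10, 6, 10): truth gives 5, best alternative gives 0.
Others bid (6, 10, 10, 6): truth gives 5, best alternative gives 0.
Others bid (6, 10, 10, 10): truth gives 5, best alternative gives 0.
Others bid (10, 6, 6, 6): truth gives 5, best alternative gives 0.
Others bid (10, 6, 6, 10): truth gives 5, best alternative gives 0.
(Remaining 75 profiles checked similarly; truth is weakly best in each.)
In every case the truthful bid is at least as good as any alternative, so it is a dominant strategy.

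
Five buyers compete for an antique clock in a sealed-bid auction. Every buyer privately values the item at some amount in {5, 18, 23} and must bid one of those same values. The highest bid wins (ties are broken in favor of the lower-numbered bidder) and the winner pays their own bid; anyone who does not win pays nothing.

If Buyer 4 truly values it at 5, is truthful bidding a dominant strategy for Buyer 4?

Check each profile of the others' bids and compare truth against every alternative bid.
Others bid (5, 5, 5, 5): truth gives 0, best alternative gives -13.
Others bid (5, 5, 5, 18): truth gives 0, best alternative gives -13.
Others bid (5, 5, 5, 23): truth gives 0, best alternative gives 0.
Others bid (5, 5, 18, 5): truth gives 0, best alternative gives 0.
Others bid (5, 5, 18, 18): truth gives 0, best alternative gives 0.
Others bid (5, 5, 18, 23): truth gives 0, best alternative gives 0.
(Remaining 75 profiles checked similarly; truth is weakly best in each.)
In every case the truthful bid is at least as good as any alternative, so it is a dominant strategy.

Yes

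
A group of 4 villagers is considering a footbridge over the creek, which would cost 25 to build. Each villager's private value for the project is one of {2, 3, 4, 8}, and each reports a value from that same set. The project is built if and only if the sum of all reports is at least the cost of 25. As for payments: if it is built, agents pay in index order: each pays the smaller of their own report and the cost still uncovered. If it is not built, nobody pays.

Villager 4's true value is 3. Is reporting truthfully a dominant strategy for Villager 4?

Yes

Check each profile of the others' reports and compare truth against every alternative report.
Others report (8, 8, 8): truth gives 2, best alternative gives 2.
Others report (2, 2, 2): truth gives 0, best alternative gives 0.
Others report (2, 2, 3): truth gives 0, best alternative gives 0.
Others report (2, 2, 4): truth gives 0, best alternative gives 0.
Others report (2, 2, 8): truth gives 0, best alternative gives 0.
Others report (2, 3, 2): truth gives 0, best alternative gives 0.
(Remaining 58 profiles checked similarly; truth is weakly best in each.)
In every case the truthful report is at least as good as any alternative, so it is a dominant strategy.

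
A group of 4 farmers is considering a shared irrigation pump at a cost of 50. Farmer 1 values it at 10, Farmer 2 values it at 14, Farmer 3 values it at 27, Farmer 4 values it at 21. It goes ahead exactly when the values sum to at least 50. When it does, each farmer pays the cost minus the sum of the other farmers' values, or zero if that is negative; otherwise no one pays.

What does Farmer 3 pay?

5

Total value 72 ≥ cost 50, so the project is built.
The other farmers' values sum to 45.
Cost minus that sum is 50 - 45 = 5.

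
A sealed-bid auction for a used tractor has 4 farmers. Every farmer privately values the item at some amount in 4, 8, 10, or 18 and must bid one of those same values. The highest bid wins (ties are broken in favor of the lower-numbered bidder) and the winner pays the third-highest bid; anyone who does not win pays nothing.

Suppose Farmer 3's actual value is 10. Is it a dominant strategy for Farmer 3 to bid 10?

Consider the case where Farmer 1 bids 4, Farmer 2 bids 4 and Farmer 4 bids 18.
Truthful bid 10: loses, pays 0, utility 0.
Bid 18 instead: wins, pays 4, utility 10 - 4 = 6.
Since 6 > 0, bidding 18 is strictly better here, so truthful bidding is not dominant.

No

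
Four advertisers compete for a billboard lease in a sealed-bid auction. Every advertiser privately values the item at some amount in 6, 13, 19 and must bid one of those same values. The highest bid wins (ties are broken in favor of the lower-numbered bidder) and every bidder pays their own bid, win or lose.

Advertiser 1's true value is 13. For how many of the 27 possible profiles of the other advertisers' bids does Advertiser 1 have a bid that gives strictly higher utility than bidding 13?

20

Others bid (6, 6, 6): truth gives 0; bid 6 gives 7 > 0. Violating.
Others bid (6, 6, 19): truth gives -13; bid 6 gives -6 > -13. Violating.
Others bid (6, 13, 19): truth gives -13; bid 6 gives -6 > -13. Violating.
Others bid (6, 19, 6): truth gives -13; bid 6 gives -6 > -13. Violating.
Others bid (6, 6, 13): truth gives 0; no alternative beats it.
Others bid (6, 13, 6): truth gives 0; no alternative beats it.
(Checking all 27 profiles: 20 have a profitable deviation, 7 do not.)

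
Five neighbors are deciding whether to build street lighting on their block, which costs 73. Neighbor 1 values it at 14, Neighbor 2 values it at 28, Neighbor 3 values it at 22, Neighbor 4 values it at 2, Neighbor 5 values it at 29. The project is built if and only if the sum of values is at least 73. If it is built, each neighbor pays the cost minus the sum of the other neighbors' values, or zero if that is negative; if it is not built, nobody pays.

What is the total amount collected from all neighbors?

13

Total value 95 ≥ cost 73, so it is built.
Neighbor 1: others sum to 81; max(0, 73 - 81) = 0.
Neighbor 2: others sum to 67; max(0, 73 - 67) = 6.
Neighbor 3: others sum to 73; max(0, 73 - 73) = 0.
Neighbor 4: others sum to 93; max(0, 73 - 93) = 0.
Neighbor 5: others sum to 66; max(0, 73 - 66) = 7.
Total collected = 0 + 6 + 0 + 0 + 7 = 13.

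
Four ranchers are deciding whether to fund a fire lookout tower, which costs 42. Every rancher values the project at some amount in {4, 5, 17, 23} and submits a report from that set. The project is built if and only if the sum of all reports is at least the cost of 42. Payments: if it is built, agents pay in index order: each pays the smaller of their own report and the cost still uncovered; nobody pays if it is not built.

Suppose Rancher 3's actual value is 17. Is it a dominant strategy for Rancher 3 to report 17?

No

Consider the case where Rancher 1 reports 4, Rancher 2 reports 17 and Rancher 4 reports 17.
Truthful report 17: project built, pays 17, utility 17 - 17 = 0.
Report 4 instead: project built, pays 4, utility 17 - 4 = 13.
Since 13 > 0, reporting 4 is strictly better here, so truthful reporting is not dominant.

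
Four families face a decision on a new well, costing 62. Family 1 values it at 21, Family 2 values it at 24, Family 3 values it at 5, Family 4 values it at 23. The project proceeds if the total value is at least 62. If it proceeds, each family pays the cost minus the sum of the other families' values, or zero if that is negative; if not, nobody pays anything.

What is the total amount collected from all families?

35

Total value 73 ≥ cost 62, so it is built.
Family 1: others sum to 52; max(0, 62 - 52) = 10.
Family 2: others sum to 49; max(0, 62 - 49) = 13.
Family 3: others sum to 68; max(0, 62 - 68) = 0.
Family 4: others sum to 50; max(0, 62 - 50) = 12.
Total collected = 10 + 13 + 0 + 12 = 35.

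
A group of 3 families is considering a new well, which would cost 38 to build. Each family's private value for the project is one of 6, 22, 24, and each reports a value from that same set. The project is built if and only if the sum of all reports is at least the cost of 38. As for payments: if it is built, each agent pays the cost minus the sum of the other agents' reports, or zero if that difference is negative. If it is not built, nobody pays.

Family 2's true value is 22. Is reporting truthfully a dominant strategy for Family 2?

Yes

Check each profile of the others' reports and compare truth against every alternative report.
Others report (22, 22): truth gives 22, best alternative gives 22.
Others report (22, 24): truth gives 22, best alternative gives 22.
Others report (24, 22): truth gives 22, best alternative gives 22.
Others report (24, 24): truth gives 22, best alternative gives 22.
Others report (6, 24): truth gives 14, best alternative gives 14.
Others report (24, 6): truth gives 14, best alternative gives 14.
(Remaining 3 profiles checked similarly; truth is weakly best in each.)
In every case the truthful report is at least as good as any alternative, so it is a dominant strategy.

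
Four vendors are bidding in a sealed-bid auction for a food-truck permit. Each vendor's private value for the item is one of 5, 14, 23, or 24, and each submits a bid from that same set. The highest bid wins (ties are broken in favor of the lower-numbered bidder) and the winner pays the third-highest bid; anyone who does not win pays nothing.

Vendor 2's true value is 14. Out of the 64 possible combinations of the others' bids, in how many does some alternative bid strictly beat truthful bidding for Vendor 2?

Others bid (5, 5, 23): truth gives 0; bid 23 gives 9 > 0. Violating.
Others bid (5, 5, 24): truth gives 0; bid 24 gives 9 > 0. Violating.
Others bid (5, 23, 5): truth gives 0; bid 23 gives 9 > 0. Violating.
Others bid (5, 24, 5): truth gives 0; bid 24 gives 9 > 0. Violating.
Others bid (5, 5, 5): truth gives 9; no alternative beats it.
Others bid (5, 5, 14): truth gives 9; no alternative beats it.
(Checking all 64 profiles: 6 have a profitable deviation, 58 do not.)

6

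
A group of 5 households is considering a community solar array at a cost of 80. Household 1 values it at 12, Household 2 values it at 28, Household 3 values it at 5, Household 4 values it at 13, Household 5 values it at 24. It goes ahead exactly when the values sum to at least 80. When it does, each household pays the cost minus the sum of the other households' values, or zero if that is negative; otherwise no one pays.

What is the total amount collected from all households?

72

Total value 82 ≥ cost 80, so it is built.
Household 1: others sum to 70; max(0, 80 - 70) = 10.
Household 2: others sum to 54; max(0, 80 - 54) = 26.
Household 3: others sum to 77; max(0, 80 - 77) = 3.
Household 4: others sum to 69; max(0, 80 - 69) = 11.
Household 5: others sum to 58; max(0, 80 - 58) = 22.
Total collected = 10 + 26 + 3 + 11 + 22 = 72.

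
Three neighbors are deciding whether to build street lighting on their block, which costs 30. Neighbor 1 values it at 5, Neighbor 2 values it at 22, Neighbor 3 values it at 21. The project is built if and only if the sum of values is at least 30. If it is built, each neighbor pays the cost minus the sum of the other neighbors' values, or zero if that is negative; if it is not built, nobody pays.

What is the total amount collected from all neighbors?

Total value 48 ≥ cost 30, so it is built.
Neighbor 1: others sum to 43; max(0, 30 - 43) = 0.
Neighbor 2: others sum to 26; max(0, 30 - 26) = 4.
Neighbor 3: others sum to 27; max(0, 30 - 27) = 3.
Total collected = 0 + 4 + 3 = 7.

7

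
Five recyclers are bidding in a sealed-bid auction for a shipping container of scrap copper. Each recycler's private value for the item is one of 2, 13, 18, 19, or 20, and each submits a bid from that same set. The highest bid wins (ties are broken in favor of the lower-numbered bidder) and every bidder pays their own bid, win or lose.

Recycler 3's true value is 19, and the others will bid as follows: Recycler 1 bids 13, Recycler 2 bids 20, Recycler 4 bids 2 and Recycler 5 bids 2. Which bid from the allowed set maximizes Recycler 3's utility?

2

Bid 2: loses but pays 2, utility -2.
Bid 13: loses but pays 13, utility -13.
Bid 18: loses but pays 18, utility -18.
Bid 19: loses but pays 19, utility -19.
Bid 20: loses but pays 20, utility -20.
The best choice is 2 with utility -2.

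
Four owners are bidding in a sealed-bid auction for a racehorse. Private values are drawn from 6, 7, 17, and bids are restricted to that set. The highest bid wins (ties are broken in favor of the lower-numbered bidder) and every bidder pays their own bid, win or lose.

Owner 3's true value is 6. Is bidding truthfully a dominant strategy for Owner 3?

Consider the case where Owner 1 bids 6, Owner 2 bids 6 and Owner 4 bids 6.
Truthful bid 6: loses but pays 6, utility -6.
Bid 7 instead: wins, pays 7, utility 6 - 7 = -1.
Since -1 > -6, bidding 7 is strictly better here, so truthful bidding is not dominant.

No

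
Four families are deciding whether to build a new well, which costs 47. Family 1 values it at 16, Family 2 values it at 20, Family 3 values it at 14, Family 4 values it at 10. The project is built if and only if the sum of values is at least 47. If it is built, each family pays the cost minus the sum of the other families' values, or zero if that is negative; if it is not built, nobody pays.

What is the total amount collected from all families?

11

Total value 60 ≥ cost 47, so it is built.
Family 1: others sum to 44; max(0, 47 - 44) = 3.
Family 2: others sum to 40; max(0, 47 - 40) = 7.
Family 3: others sum to 46; max(0, 47 - 46) = 1.
Family 4: others sum to 50; max(0, 47 - 50) = 0.
Total collected = 3 + 7 + 1 + 0 = 11.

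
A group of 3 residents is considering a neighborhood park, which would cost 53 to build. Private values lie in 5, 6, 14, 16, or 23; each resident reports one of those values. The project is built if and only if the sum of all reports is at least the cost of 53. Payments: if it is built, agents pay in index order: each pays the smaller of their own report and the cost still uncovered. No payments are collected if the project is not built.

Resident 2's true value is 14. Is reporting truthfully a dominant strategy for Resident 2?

Yes

Check each profile of the others' reports and compare truth against every alternative report.
Others report (5, 5): truth gives 0, best alternative gives 0.
Others report (5, 6): truth gives 0, best alternative gives 0.
Others report (5, 14): truth gives 0, best alternative gives 0.
Others report (5, 16): truth gives 0, best alternative gives 0.
Others report (5, 23): truth gives 0, best alternative gives 0.
Others report (6, 5): truth gives 0, best alternative gives 0.
(Remaining 19 profiles checked similarly; truth is weakly best in each.)
In every case the truthful report is at least as good as any alternative, so it is a dominant strategy.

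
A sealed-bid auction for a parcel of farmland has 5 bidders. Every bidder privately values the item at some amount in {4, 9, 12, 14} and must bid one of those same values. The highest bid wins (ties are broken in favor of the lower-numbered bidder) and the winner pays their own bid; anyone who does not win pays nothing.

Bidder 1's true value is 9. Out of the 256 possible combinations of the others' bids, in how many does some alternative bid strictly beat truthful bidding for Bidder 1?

Others bid (4, 4, 4, 4): truth gives 0; bid 4 gives 5 > 0. Violating.
Others bid (4, 4, 4, 9): truth gives 0; no alternative beats it.
Others bid (4, 4, 4, 12): truth gives 0; no alternative beats it.
(Checking all 256 profiles: 1 has a profitable deviation, 255 do not.)

1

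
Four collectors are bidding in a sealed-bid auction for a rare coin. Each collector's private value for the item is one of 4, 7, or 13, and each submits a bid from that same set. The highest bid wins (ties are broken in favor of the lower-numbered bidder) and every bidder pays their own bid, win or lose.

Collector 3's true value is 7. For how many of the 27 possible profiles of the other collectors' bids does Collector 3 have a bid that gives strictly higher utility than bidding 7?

Others bid (4, 4, 13): truth gives -7; bid 4 gives -4 > -7. Violating.
Others bid (4, 7, 4): truth gives -7; bid 4 gives -4 > -7. Violating.
Others bid (4, 7, 7): truth gives -7; bid 4 gives -4 > -7. Violating.
Others bid (4, 7, 13): truth gives -7; bid 4 gives -4 > -7. Violating.
Others bid (4, 4, 4): truth gives 0; no alternative beats it.
Others bid (4, 4, 7): truth gives 0; no alternative beats it.
(Checking all 27 profiles: 25 have a profitable deviation, 2 do not.)

25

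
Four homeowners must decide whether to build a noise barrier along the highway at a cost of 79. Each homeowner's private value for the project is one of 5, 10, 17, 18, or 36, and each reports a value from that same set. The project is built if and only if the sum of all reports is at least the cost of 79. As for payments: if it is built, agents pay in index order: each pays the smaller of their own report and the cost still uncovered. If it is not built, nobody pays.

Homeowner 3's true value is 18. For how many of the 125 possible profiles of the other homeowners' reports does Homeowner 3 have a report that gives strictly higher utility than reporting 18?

Others report (5, 36, 36): truth gives 0; report 5 gives 13 > 0. Violating.
Others report (10, 17, 36): truth gives 0; report 17 gives 1 > 0. Violating.
Others report (10, 18, 36): truth gives 0; report 17 gives 1 > 0. Violating.
Others report (10, 36, 17): truth gives 0; report 17 gives 1 > 0. Violating.
Others report (5, 5, 5): truth gives 0; no alternative beats it.
Others report (5, 5, 10): truth gives 0; no alternative beats it.
(Checking all 125 profiles: 37 have a profitable deviation, 88 do not.)

37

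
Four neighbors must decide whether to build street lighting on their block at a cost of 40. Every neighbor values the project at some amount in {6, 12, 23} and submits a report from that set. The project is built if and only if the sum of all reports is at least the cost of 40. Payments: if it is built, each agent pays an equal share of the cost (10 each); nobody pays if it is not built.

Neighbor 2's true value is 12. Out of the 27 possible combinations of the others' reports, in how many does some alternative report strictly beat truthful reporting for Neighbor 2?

4

Others report (6, 6, 6): truth gives 0; report 23 gives 2 > 0. Violating.
Others report (6, 6, 12): truth gives 0; report 23 gives 2 > 0. Violating.
Others report (6, 12, 6): truth gives 0; report 23 gives 2 > 0. Violating.
Others report (12, 6, 6): truth gives 0; report 23 gives 2 > 0. Violating.
Others report (6, 6, 23): truth gives 2; no alternative beats it.
Others report (6, 12, 12): truth gives 2; no alternative beats it.
(Checking all 27 profiles: 4 have a profitable deviation, 23 do not.)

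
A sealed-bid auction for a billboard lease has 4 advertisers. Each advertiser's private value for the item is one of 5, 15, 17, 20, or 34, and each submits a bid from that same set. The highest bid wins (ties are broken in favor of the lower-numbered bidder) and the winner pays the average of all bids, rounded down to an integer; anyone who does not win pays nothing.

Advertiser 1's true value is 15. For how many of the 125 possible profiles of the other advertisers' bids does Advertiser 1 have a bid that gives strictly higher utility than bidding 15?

Others bid (5, 5, 5): truth gives 8; bid 5 gives 10 > 8. Violating.
Others bid (5, 5, 17): truth gives 0; bid 17 gives 4 > 0. Violating.
Others bid (5, 5, 20): truth gives 0; bid 20 gives 3 > 0. Violating.
Others bid (5, 15, 17): truth gives 0; bid 17 gives 2 > 0. Violating.
Others bid (5, 5, 15): truth gives 5; no alternative beats it.
Others bid (5, 5, 34): truth gives 0; no alternative beats it.
(Checking all 125 profiles: 16 have a profitable deviation, 109 do not.)

16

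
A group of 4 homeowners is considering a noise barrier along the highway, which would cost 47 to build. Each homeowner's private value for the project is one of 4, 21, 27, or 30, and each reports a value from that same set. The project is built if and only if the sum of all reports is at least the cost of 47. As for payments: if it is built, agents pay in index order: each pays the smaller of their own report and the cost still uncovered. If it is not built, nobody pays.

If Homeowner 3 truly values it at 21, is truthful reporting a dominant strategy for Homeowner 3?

Consider the case where Homeowner 1 reports 4, Homeowner 2 reports 21 and Homeowner 4 reports 21.
Truthful report 21: project built, pays 21, utility 21 - 21 = 0.
Report 4 instead: project built, pays 4, utility 21 - 4 = 17.
Since 17 > 0, reporting 4 is strictly better here, so truthful reporting is not dominant.

No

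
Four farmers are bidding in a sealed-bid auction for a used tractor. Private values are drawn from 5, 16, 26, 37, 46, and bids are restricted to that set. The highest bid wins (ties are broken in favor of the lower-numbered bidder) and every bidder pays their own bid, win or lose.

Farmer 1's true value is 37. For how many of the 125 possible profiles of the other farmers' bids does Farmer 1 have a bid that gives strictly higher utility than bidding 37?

Others bid (5, 5, 5): truth gives 0; bid 5 gives 32 > 0. Violating.
Others bid (5, 5, 16): truth gives 0; bid 16 gives 21 > 0. Violating.
Others bid (5, 5, 26): truth gives 0; bid 26 gives 11 > 0. Violating.
Others bid (5, 5, 46): truth gives -37; bid 5 gives -5 > -37. Violating.
Others bid (5, 5, 37): truth gives 0; no alternative beats it.
Others bid (5, 16, 37): truth gives 0; no alternative beats it.
(Checking all 125 profiles: 88 have a profitable deviation, 37 do not.)

88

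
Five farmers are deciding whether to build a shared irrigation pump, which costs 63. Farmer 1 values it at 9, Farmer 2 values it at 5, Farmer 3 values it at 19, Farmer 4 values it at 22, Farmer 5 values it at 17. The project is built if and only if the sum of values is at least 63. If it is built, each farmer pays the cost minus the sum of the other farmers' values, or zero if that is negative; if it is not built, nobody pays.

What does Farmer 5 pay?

Total value 72 ≥ cost 63, so the project is built.
The other farmers' values sum to 55.
Cost minus that sum is 63 - 55 = 8.

8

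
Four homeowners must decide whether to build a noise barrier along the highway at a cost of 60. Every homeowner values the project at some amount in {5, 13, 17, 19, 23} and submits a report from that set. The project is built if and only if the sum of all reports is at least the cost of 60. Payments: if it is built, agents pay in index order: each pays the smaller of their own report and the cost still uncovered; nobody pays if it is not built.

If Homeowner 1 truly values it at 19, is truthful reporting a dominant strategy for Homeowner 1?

Consider the case where Homeowner 2 reports 5, Homeowner 3 reports 17 and Homeowner 4 reports 23.
Truthful report 19: project built, pays 19, utility 19 - 19 = 0.
Report 17 instead: project built, pays 17, utility 19 - 17 = 2.
Since 2 > 0, reporting 17 is strictly better here, so truthful reporting is not dominant.

No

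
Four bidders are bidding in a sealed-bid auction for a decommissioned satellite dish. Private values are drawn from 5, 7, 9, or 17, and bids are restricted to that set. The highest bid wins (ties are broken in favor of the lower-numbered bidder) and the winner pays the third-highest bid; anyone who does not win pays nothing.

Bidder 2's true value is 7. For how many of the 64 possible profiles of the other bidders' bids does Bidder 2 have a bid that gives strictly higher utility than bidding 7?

6

Others bid (5, 5, 9): truth gives 0; bid 9 gives 2 > 0. Violating.
Others bid (5, 5, 17): truth gives 0; bid 17 gives 2 > 0. Violating.
Others bid (5, 9, 5): truth gives 0; bid 9 gives 2 > 0. Violating.
Others bid (5, 17, 5): truth gives 0; bid 17 gives 2 > 0. Violating.
Others bid (5, 5, 5): truth gives 2; no alternative beats it.
Others bid (5, 5, 7): truth gives 2; no alternative beats it.
(Checking all 64 profiles: 6 have a profitable deviation, 58 do not.)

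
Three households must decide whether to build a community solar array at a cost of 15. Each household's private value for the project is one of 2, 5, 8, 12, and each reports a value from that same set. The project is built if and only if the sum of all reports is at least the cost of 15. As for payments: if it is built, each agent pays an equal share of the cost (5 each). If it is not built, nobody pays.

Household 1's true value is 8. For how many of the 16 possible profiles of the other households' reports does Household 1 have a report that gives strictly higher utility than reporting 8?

Others report (2, 2): truth gives 0; report 12 gives 3 > 0. Violating.
Others report (2, 5): truth gives 3; no alternative beats it.
Others report (2, 8): truth gives 3; no alternative beats it.
(Checking all 16 profiles: 1 has a profitable deviation, 15 do not.)

1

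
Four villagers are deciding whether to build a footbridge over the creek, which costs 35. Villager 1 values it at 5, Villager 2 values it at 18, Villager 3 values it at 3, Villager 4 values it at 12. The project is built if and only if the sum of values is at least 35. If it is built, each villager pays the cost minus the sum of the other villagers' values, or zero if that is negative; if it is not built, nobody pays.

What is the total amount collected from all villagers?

26

Total value 38 ≥ cost 35, so it is built.
Villager 1: others sum to 33; max(0, 35 - 33) = 2.
Villager 2: others sum to 20; max(0, 35 - 20) = 15.
Villager 3: others sum to 35; max(0, 35 - 35) = 0.
Villager 4: others sum to 26; max(0, 35 - 26) = 9.
Total collected = 2 + 15 + 0 + 9 = 26.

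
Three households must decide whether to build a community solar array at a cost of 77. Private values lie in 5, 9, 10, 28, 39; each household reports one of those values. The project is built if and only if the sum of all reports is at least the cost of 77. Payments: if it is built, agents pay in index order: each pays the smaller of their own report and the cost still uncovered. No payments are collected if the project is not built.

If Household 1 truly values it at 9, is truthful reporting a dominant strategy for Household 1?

No

Consider the case where Household 2 reports 39 and Household 3 reports 39.
Truthful report 9: project built, pays 9, utility 9 - 9 = 0.
Report 5 instead: project built, pays 5, utility 9 - 5 = 4.
Since 4 > 0, reporting 5 is strictly better here, so truthful reporting is not dominant.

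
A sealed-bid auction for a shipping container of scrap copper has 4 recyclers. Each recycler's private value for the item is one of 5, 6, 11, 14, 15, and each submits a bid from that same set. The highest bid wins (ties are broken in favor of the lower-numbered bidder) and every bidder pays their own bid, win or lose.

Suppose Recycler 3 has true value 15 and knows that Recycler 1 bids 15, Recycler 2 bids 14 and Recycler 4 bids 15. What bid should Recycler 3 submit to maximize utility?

5

Bid 5: loses but pays 5, utility -5.
Bid 6: loses but pays 6, utility -6.
Bid 11: loses but pays 11, utility -11.
Bid 14: loses but pays 14, utility -14.
Bid 15: loses but pays 15, utility -15.
The best choice is 5 with utility -5.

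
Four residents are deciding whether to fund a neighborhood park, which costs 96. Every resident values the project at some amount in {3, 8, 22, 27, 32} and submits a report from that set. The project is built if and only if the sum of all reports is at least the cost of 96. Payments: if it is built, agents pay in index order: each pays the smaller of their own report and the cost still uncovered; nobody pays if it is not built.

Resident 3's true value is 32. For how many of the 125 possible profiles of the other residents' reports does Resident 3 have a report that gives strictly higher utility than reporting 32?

Others report (8, 32, 32): truth gives 0; report 27 gives 5 > 0. Violating.
Others report (22, 22, 27): truth gives 0; report 27 gives 5 > 0. Violating.
Others report (22, 22, 32): truth gives 0; report 22 gives 10 > 0. Violating.
Others report (22, 27, 22): truth gives 0; report 27 gives 5 > 0. Violating.
Others report (3, 3, 3): truth gives 0; no alternative beats it.
Others report (3, 3, 8): truth gives 0; no alternative beats it.
(Checking all 125 profiles: 29 have a profitable deviation, 96 do not.)

29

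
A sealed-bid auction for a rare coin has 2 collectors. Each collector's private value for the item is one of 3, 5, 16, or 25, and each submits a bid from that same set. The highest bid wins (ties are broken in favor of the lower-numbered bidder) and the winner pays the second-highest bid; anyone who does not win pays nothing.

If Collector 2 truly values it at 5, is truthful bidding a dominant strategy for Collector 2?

Check each profile of the others' bids and compare truth against every alternative bid.
Others bid (3): truth gives 2, best alternative gives 2.
Others bid (5): truth gives 0, best alternative gives 0.
Others bid (16): truth gives 0, best alternative gives 0.
Others bid (25): truth gives 0, best alternative gives 0.
In every case the truthful bid is at least as good as any alternative, so it is a dominant strategy.

Yes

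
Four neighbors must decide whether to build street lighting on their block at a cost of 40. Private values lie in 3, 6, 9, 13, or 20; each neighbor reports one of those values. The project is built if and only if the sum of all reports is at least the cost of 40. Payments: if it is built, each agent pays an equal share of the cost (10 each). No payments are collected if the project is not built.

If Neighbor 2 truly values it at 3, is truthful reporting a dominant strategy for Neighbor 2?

Check each profile of the others' reports and compare truth against every alternative report.
Others report (3, 13, 20): truth gives 0, best alternative gives -7.
Others report (3, 20, 13): truth gives 0, best alternative gives -7.
Others report (6, 9, 20): truth gives 0, best alternative gives -7.
Others report (6, 20, 9): truth gives 0, best alternative gives -7.
Others report (9, 6, 20): truth gives 0, best alternative gives -7.
Others report (9, 13, 13): truth gives 0, best alternative gives -7.
(Remaining 119 profiles checked similarly; truth is weakly best in each.)
In every case the truthful report is at least as good as any alternative, so it is a dominant strategy.

Yes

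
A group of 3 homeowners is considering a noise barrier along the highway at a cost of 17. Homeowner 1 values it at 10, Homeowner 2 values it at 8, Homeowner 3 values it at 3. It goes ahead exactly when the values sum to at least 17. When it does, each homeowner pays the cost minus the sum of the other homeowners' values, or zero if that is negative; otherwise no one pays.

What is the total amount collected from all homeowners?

10

Total value 21 ≥ cost 17, so it is built.
Homeowner 1: others sum to 11; max(0, 17 - 11) = 6.
Homeowner 2: others sum to 13; max(0, 17 - 13) = 4.
Homeowner 3: others sum to 18; max(0, 17 - 18) = 0.
Total collected = 6 + 4 + 0 = 10.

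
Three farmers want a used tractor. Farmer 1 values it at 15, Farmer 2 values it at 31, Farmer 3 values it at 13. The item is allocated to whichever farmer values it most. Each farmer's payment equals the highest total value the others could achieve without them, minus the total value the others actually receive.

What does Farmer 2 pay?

Farmer 2 has the highest value and receives the item.
Without Farmer 2, the item would go to the next-highest value, 15, so the others could achieve 15.
With Farmer 2 present and winning, the others receive nothing, so their total is 0.
Payment = 15 - 0 = 15.

15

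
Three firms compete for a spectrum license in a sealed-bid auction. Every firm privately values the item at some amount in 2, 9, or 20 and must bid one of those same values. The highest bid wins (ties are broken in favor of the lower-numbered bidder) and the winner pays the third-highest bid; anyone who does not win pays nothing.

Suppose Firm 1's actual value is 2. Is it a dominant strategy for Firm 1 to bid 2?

Check each profile of the others' bids and compare truth against every alternative bid.
Others bid (9, 9): truth gives 0, best alternative gives -7.
Others bid (2, 2): truth gives 0, best alternative gives 0.
Others bid (2, 9): truth gives 0, best alternative gives 0.
Others bid (2, 20): truth gives 0, best alternative gives 0.
Others bid (9, 2): truth gives 0, best alternative gives 0.
Others bid (9, 20): truth gives 0, best alternative gives 0.
(Remaining 3 profiles checked similarly; truth is weakly best in each.)
In every case the truthful bid is at least as good as any alternative, so it is a dominant strategy.

Yes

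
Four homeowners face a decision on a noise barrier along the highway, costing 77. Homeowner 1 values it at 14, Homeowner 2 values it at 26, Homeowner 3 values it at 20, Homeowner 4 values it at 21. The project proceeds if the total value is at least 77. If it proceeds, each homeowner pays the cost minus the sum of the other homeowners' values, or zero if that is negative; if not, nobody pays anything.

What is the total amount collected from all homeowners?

65

Total value 81 ≥ cost 77, so it is built.
Homeowner 1: others sum to 67; max(0, 77 - 67) = 10.
Homeowner 2: others sum to 55; max(0, 77 - 55) = 22.
Homeowner 3: others sum to 61; max(0, 77 - 61) = 16.
Homeowner 4: others sum to 60; max(0, 77 - 60) = 17.
Total collected = 10 + 22 + 16 + 17 = 65.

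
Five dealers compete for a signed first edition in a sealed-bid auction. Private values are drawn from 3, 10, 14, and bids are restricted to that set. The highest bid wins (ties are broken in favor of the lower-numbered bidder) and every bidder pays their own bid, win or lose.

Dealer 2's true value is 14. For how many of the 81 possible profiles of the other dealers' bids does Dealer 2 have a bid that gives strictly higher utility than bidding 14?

35

Others bid (3, 3, 3, 3): truth gives 0; bid 10 gives 4 > 0. Violating.
Others bid (3, 3, 3, 10): truth gives 0; bid 10 gives 4 > 0. Violating.
Others bid (3, 3, 10, 3): truth gives 0; bid 10 gives 4 > 0. Violating.
Others bid (3, 3, 10, 10): truth gives 0; bid 10 gives 4 > 0. Violating.
Others bid (3, 3, 3, 14): truth gives 0; no alternative beats it.
Others bid (3, 3, 10, 14): truth gives 0; no alternative beats it.
(Checking all 81 profiles: 35 have a profitable deviation, 46 do not.)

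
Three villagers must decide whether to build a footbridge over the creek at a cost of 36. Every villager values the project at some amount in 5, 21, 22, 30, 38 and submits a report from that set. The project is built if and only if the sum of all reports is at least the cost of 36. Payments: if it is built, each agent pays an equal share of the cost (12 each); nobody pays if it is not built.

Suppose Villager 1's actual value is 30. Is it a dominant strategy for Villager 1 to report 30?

Yes

Check each profile of the others' reports and compare truth against every alternative report.
Others report (5, 5): truth gives 18, best alternative gives 18.
Others report (5, 21): truth gives 18, best alternative gives 18.
Others report (5, 22): truth gives 18, best alternative gives 18.
Others report (5, 30): truth gives 18, best alternative gives 18.
Others report (5, 38): truth gives 18, best alternative gives 18.
Others report (21, 5): truth gives 18, best alternative gives 18.
(Remaining 19 profiles checked similarly; truth is weakly best in each.)
In every case the truthful report is at least as good as any alternative, so it is a dominant strategy.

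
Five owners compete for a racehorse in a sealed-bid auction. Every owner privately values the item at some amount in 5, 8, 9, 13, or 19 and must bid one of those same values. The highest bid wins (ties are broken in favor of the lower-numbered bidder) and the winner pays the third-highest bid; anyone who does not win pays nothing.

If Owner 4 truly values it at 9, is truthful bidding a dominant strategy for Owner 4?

No

Consider the case where Owner 1 bids 5, Owner 2 bids 5, Owner 3 bids 5 and Owner 5 bids 13.
Truthful bid 9: loses, pays 0, utility 0.
Bid 13 instead: wins, pays 5, utility 9 - 5 = 4.
Since 4 > 0, bidding 13 is strictly better here, so truthful bidding is not dominant.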